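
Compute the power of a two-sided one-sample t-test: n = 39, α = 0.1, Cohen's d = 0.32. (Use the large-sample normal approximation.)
Power ≈ 0.64

Power calculation (one-sample t-test, normal approximation):
z_β = d · √n - z_{α/2}
z_β = 0.32 · √39 - 1.645
z_β = 0.32 · 6.245 - 1.645
z_β = 0.354

Power = Φ(z_β) = Φ(0.354) ≈ 0.638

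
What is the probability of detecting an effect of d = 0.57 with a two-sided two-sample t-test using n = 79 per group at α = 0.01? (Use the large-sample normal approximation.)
Power ≈ 0.84

Power calculation (two-sample t-test, normal approximation):
z_β = d · √(n/2) - z_{α/2}
z_β = 0.57 · √(79/2) - 2.576
z_β = 0.57 · 6.285 - 2.576
z_β = 1.007

Power = Φ(z_β) = Φ(1.007) ≈ 0.843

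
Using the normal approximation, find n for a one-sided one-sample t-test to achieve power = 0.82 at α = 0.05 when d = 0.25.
n = 105

Sample size formula (one-sample t-test, normal approximation):
n = ((z_α + z_β) / d)²

z_α = 1.645 (for α = 0.05, one-sided)
z_β = 0.915 (for power = 0.82)
d = 0.25

n = ((1.645 + 0.915) / 0.25)²
n = (10.240)²
n ≈ 104.86
Round up to the next whole number: n = 105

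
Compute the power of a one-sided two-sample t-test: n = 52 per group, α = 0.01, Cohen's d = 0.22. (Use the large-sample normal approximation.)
Power ≈ 0.11

Power calculation (two-sample t-test, normal approximation):
z_β = d · √(n/2) - z_α
z_β = 0.22 · √(52/2) - 2.326
z_β = 0.22 · 5.099 - 2.326
z_β = -1.205

Power = Φ(z_β) = Φ(-1.205) ≈ 0.114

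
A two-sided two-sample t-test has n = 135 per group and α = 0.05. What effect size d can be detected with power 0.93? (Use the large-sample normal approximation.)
d ≈ 0.42

Minimum detectable effect (two-sample t-test, normal approximation):
d = (z_{α/2} + z_β) / √(n/2)
d = (1.960 + 1.476) / √(135/2)
d = 3.436 / 8.216
d ≈ 0.42

By Cohen's convention (0.2 small / 0.5 medium / 0.8 large): small effect.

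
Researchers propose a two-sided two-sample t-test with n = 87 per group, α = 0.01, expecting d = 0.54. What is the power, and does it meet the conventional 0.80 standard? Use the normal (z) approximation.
Power ≈ 0.84; the study is adequately powered (power ≥ 0.80)

Power calculation (two-sample t-test, normal approximation):
z_β = d · √(n/2) - z_{α/2}
z_β = 0.54 · √(87/2) - 2.576
z_β = 0.54 · 6.595 - 2.576
z_β = 0.986

Power = Φ(z_β) = Φ(0.986) ≈ 0.838

Effect size d = 0.54 is medium by Cohen's convention (0.2/0.5/0.8).

Threshold: power ≥ 0.80 is conventionally adequate.
Power ≈ 0.84 → the study is adequately powered (power ≥ 0.80).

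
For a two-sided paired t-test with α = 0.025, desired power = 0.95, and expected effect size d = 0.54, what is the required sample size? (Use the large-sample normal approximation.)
n = 52 pairs

Sample size formula (paired t-test, normal approximation):
n = ((z_{α/2} + z_β) / d)²

z_{α/2} = 2.241 (for α = 0.025, two-sided)
z_β = 1.645 (for power = 0.95)
d = 0.54

n = ((2.241 + 1.645) / 0.54)²
n = (7.196)²
n ≈ 51.78
Round up to the next whole number: n = 52 pairs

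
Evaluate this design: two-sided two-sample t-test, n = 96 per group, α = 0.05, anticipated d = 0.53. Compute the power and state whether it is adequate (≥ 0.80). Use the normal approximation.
Power ≈ 0.96; the study is adequately powered (power ≥ 0.80)

Power calculation (two-sample t-test, normal approximation):
z_β = d · √(n/2) - z_{α/2}
z_β = 0.53 · √(96/2) - 1.960
z_β = 0.53 · 6.928 - 1.960
z_β = 1.712

Power = Φ(z_β) = Φ(1.712) ≈ 0.957

Effect size d = 0.53 is medium by Cohen's convention (0.2/0.5/0.8).

Threshold: power ≥ 0.80 is conventionally adequate.
Power ≈ 0.96 → the study is adequately powered (power ≥ 0.80).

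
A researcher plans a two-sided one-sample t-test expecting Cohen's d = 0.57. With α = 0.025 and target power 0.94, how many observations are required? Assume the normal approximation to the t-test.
n = 45

Sample size formula (one-sample t-test, normal approximation):
n = ((z_{α/2} + z_β) / d)²

z_{α/2} = 2.241 (for α = 0.025, two-sided)
z_β = 1.555 (for power = 0.94)
d = 0.57

n = ((2.241 + 1.555) / 0.57)²
n = (6.660)²
n ≈ 44.36
Round up to the next whole number: n = 45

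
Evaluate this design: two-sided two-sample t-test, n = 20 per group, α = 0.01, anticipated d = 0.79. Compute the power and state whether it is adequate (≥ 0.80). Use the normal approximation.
Power ≈ 0.47; the study is underpowered (power < 0.80)

Power calculation (two-sample t-test, normal approximation):
z_β = d · √(n/2) - z_{α/2}
z_β = 0.79 · √(20/2) - 2.576
z_β = 0.79 · 3.162 - 2.576
z_β = -0.078

Power = Φ(z_β) = Φ(-0.078) ≈ 0.469

Effect size d = 0.79 is medium by Cohen's convention (0.2/0.5/0.8).

Threshold: power ≥ 0.80 is conventionally adequate.
Power ≈ 0.47 → the study is underpowered (power < 0.80).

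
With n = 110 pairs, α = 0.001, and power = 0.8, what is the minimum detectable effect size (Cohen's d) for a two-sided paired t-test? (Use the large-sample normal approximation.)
d ≈ 0.39

Minimum detectable effect (paired t-test, normal approximation):
d = (z_{α/2} + z_β) / √n
d = (3.291 + 0.842) / √110
d = 4.132 / 10.488
d ≈ 0.39

By Cohen's convention (0.2 small / 0.5 medium / 0.8 large): small effect.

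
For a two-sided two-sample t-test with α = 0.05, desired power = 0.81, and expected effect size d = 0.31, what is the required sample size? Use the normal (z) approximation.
n = 168 per group

Sample size formula (two-sample t-test, normal approximation):
n = 2 · ((z_{α/2} + z_β) / d)²

z_{α/2} = 1.960 (for α = 0.05, two-sided)
z_β = 0.878 (for power = 0.81)
d = 0.31

n = 2 · ((1.960 + 0.878) / 0.31)²
n = 2 · (9.155)²
n ≈ 167.63
Round up to the next whole number: n = 168 per group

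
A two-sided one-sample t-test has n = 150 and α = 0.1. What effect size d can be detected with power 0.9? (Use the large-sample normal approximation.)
d ≈ 0.24

Minimum detectable effect (one-sample t-test, normal approximation):
d = (z_{α/2} + z_β) / √n
d = (1.645 + 1.282) / √150
d = 2.926 / 12.247
d ≈ 0.24

By Cohen's convention (0.2 small / 0.5 medium / 0.8 large): small effect.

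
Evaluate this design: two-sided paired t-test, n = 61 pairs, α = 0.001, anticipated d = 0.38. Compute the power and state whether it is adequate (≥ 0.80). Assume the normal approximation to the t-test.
Power ≈ 0.37; the study is underpowered (power < 0.80)

Power calculation (paired t-test, normal approximation):
z_β = d · √n - z_{α/2}
z_β = 0.38 · √61 - 3.291
z_β = 0.38 · 7.810 - 3.291
z_β = -0.323

Power = Φ(z_β) = Φ(-0.323) ≈ 0.373

Effect size d = 0.38 is small by Cohen's convention (0.2/0.5/0.8).

Threshold: power ≥ 0.80 is conventionally adequate.
Power ≈ 0.37 → the study is underpowered (power < 0.80).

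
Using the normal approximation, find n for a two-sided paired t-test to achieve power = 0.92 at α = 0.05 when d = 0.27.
n = 156 pairs

Sample size formula (paired t-test, normal approximation):
n = ((z_{α/2} + z_β) / d)²

z_{α/2} = 1.960 (for α = 0.05, two-sided)
z_β = 1.405 (for power = 0.92)
d = 0.27

n = ((1.960 + 1.405) / 0.27)²
n = (12.463)²
n ≈ 155.33
Round up to the next whole number: n = 156 pairs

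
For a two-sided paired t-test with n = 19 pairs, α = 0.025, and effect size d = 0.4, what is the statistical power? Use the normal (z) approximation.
Power ≈ 0.31

Power calculation (paired t-test, normal approximation):
z_β = d · √n - z_{α/2}
z_β = 0.4 · √19 - 2.241
z_β = 0.4 · 4.359 - 2.241
z_β = -0.498

Power = Φ(z_β) = Φ(-0.498) ≈ 0.309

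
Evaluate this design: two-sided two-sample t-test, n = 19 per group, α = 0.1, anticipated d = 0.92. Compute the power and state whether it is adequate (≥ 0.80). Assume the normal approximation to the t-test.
Power ≈ 0.88; the study is adequately powered (power ≥ 0.80)

Power calculation (two-sample t-test, normal approximation):
z_β = d · √(n/2) - z_{α/2}
z_β = 0.92 · √(19/2) - 1.645
z_β = 0.92 · 3.082 - 1.645
z_β = 1.191

Power = Φ(z_β) = Φ(1.191) ≈ 0.883

Effect size d = 0.92 is large by Cohen's convention (0.2/0.5/0.8).

Threshold: power ≥ 0.80 is conventionally adequate.
Power ≈ 0.88 → the study is adequately powered (power ≥ 0.80).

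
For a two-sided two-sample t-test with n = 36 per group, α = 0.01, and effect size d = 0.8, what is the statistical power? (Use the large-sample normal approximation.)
Power ≈ 0.79

Power calculation (two-sample t-test, normal approximation):
z_β = d · √(n/2) - z_{α/2}
z_β = 0.8 · √(36/2) - 2.576
z_β = 0.8 · 4.243 - 2.576
z_β = 0.818

Power = Φ(z_β) = Φ(0.818) ≈ 0.793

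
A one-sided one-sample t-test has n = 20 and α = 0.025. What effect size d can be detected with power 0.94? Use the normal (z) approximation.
d ≈ 0.79

Minimum detectable effect (one-sample t-test, normal approximation):
d = (z_α + z_β) / √n
d = (1.960 + 1.555) / √20
d = 3.515 / 4.472
d ≈ 0.79

By Cohen's convention (0.2 small / 0.5 medium / 0.8 large): medium effect.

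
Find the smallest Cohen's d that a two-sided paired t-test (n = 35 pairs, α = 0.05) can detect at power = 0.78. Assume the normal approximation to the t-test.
d ≈ 0.46

Minimum detectable effect (paired t-test, normal approximation):
d = (z_{α/2} + z_β) / √n
d = (1.960 + 0.772) / √35
d = 2.732 / 5.916
d ≈ 0.46

By Cohen's convention (0.2 small / 0.5 medium / 0.8 large): small effect.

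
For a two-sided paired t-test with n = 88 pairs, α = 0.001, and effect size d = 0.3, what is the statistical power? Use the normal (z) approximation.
Power ≈ 0.32

Power calculation (paired t-test, normal approximation):
z_β = d · √n - z_{α/2}
z_β = 0.3 · √88 - 3.291
z_β = 0.3 · 9.381 - 3.291
z_β = -0.476

Power = Φ(z_β) = Φ(-0.476) ≈ 0.317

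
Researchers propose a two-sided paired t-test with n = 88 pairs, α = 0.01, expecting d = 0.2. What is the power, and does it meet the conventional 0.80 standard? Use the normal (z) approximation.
Power ≈ 0.24; the study is underpowered (power < 0.80)

Power calculation (paired t-test, normal approximation):
z_β = d · √n - z_{α/2}
z_β = 0.2 · √88 - 2.576
z_β = 0.2 · 9.381 - 2.576
z_β = -0.700

Power = Φ(z_β) = Φ(-0.700) ≈ 0.242

Effect size d = 0.2 is small by Cohen's convention (0.2/0.5/0.8).

Threshold: power ≥ 0.80 is conventionally adequate.
Power ≈ 0.24 → the study is underpowered (power < 0.80).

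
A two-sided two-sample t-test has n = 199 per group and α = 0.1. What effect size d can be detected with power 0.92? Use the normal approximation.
d ≈ 0.31

Minimum detectable effect (two-sample t-test, normal approximation):
d = (z_{α/2} + z_β) / √(n/2)
d = (1.645 + 1.405) / √(199/2)
d = 3.050 / 9.975
d ≈ 0.31

By Cohen's convention (0.2 small / 0.5 medium / 0.8 large): small effect.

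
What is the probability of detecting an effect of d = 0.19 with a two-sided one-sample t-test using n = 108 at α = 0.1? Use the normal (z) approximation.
Power ≈ 0.63

Power calculation (one-sample t-test, normal approximation):
z_β = d · √n - z_{α/2}
z_β = 0.19 · √108 - 1.645
z_β = 0.19 · 10.392 - 1.645
z_β = 0.330

Power = Φ(z_β) = Φ(0.330) ≈ 0.629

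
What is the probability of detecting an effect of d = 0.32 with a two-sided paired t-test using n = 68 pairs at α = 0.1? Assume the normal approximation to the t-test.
Power ≈ 0.84

Power calculation (paired t-test, normal approximation):
z_β = d · √n - z_{α/2}
z_β = 0.32 · √68 - 1.645
z_β = 0.32 · 8.246 - 1.645
z_β = 0.994

Power = Φ(z_β) = Φ(0.994) ≈ 0.840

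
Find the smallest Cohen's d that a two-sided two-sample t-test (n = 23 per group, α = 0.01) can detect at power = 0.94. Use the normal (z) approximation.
d ≈ 1.22

Minimum detectable effect (two-sample t-test, normal approximation):
d = (z_{α/2} + z_β) / √(n/2)
d = (2.576 + 1.555) / √(23/2)
d = 4.131 / 3.391
d ≈ 1.22

By Cohen's convention (0.2 small / 0.5 medium / 0.8 large): large effect.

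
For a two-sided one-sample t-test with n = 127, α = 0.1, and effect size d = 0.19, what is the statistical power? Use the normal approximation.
Power ≈ 0.69

Power calculation (one-sample t-test, normal approximation):
z_β = d · √n - z_{α/2}
z_β = 0.19 · √127 - 1.645
z_β = 0.19 · 11.269 - 1.645
z_β = 0.496

Power = Φ(z_β) = Φ(0.496) ≈ 0.690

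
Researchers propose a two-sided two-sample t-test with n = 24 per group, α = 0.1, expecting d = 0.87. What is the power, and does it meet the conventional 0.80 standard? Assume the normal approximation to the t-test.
Power ≈ 0.91; the study is adequately powered (power ≥ 0.80)

Power calculation (two-sample t-test, normal approximation):
z_β = d · √(n/2) - z_{α/2}
z_β = 0.87 · √(24/2) - 1.645
z_β = 0.87 · 3.464 - 1.645
z_β = 1.369

Power = Φ(z_β) = Φ(1.369) ≈ 0.914

Effect size d = 0.87 is large by Cohen's convention (0.2/0.5/0.8).

Threshold: power ≥ 0.80 is conventionally adequate.
Power ≈ 0.91 → the study is adequately powered (power ≥ 0.80).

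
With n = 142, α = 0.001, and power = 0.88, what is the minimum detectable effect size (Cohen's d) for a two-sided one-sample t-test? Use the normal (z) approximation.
d ≈ 0.37

Minimum detectable effect (one-sample t-test, normal approximation):
d = (z_{α/2} + z_β) / √n
d = (3.291 + 1.175) / √142
d = 4.466 / 11.916
d ≈ 0.37

By Cohen's convention (0.2 small / 0.5 medium / 0.8 large): small effect.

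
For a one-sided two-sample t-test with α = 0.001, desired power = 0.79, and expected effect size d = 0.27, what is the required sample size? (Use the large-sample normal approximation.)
n = 417 per group

Sample size formula (two-sample t-test, normal approximation):
n = 2 · ((z_α + z_β) / d)²

z_α = 3.090 (for α = 0.001, one-sided)
z_β = 0.806 (for power = 0.79)
d = 0.27

n = 2 · ((3.090 + 0.806) / 0.27)²
n = 2 · (14.430)²
n ≈ 416.45
Round up to the next whole number: n = 417 per group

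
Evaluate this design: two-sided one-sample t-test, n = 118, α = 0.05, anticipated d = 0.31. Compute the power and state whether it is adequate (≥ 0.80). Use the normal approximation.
Power ≈ 0.92; the study is adequately powered (power ≥ 0.80)

Power calculation (one-sample t-test, normal approximation):
z_β = d · √n - z_{α/2}
z_β = 0.31 · √118 - 1.960
z_β = 0.31 · 10.863 - 1.960
z_β = 1.407

Power = Φ(z_β) = Φ(1.407) ≈ 0.920

Effect size d = 0.31 is small by Cohen's convention (0.2/0.5/0.8).

Threshold: power ≥ 0.80 is conventionally adequate.
Power ≈ 0.92 → the study is adequately powered (power ≥ 0.80).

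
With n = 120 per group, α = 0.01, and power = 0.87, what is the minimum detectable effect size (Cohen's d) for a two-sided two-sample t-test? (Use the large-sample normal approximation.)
d ≈ 0.48

Minimum detectable effect (two-sample t-test, normal approximation):
d = (z_{α/2} + z_β) / √(n/2)
d = (2.576 + 1.126) / √(120/2)
d = 3.702 / 7.746
d ≈ 0.48

By Cohen's convention (0.2 small / 0.5 medium / 0.8 large): small effect.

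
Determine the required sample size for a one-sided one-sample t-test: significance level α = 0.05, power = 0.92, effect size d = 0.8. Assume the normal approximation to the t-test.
n = 15

Sample size formula (one-sample t-test, normal approximation):
n = ((z_α + z_β) / d)²

z_α = 1.645 (for α = 0.05, one-sided)
z_β = 1.405 (for power = 0.92)
d = 0.8

n = ((1.645 + 1.405) / 0.8)²
n = (3.813)²
n ≈ 14.54
Round up to the next whole number: n = 15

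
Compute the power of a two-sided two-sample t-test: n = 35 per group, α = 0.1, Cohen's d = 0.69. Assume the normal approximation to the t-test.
Power ≈ 0.89

Power calculation (two-sample t-test, normal approximation):
z_β = d · √(n/2) - z_{α/2}
z_β = 0.69 · √(35/2) - 1.645
z_β = 0.69 · 4.183 - 1.645
z_β = 1.242

Power = Φ(z_β) = Φ(1.242) ≈ 0.893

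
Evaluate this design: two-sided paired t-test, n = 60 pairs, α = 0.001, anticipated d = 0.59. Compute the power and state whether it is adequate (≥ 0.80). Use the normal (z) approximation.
Power ≈ 0.90; the study is adequately powered (power ≥ 0.80)

Power calculation (paired t-test, normal approximation):
z_β = d · √n - z_{α/2}
z_β = 0.59 · √60 - 3.291
z_β = 0.59 · 7.746 - 3.291
z_β = 1.280

Power = Φ(z_β) = Φ(1.280) ≈ 0.900

Effect size d = 0.59 is medium by Cohen's convention (0.2/0.5/0.8).

Threshold: power ≥ 0.80 is conventionally adequate.
Power ≈ 0.90 → the study is adequately powered (power ≥ 0.80).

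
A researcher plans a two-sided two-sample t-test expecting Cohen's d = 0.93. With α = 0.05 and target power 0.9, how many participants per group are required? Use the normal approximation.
n = 25 per group

Sample size formula (two-sample t-test, normal approximation):
n = 2 · ((z_{α/2} + z_β) / d)²

z_{α/2} = 1.960 (for α = 0.05, two-sided)
z_β = 1.282 (for power = 0.9)
d = 0.93

n = 2 · ((1.960 + 1.282) / 0.93)²
n = 2 · (3.486)²
n ≈ 24.30
Round up to the next whole number: n = 25 per group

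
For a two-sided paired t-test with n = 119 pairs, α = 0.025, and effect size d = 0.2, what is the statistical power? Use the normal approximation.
Power ≈ 0.48

Power calculation (paired t-test, normal approximation):
z_β = d · √n - z_{α/2}
z_β = 0.2 · √119 - 2.241
z_β = 0.2 · 10.909 - 2.241
z_β = -0.060

Power = Φ(z_β) = Φ(-0.060) ≈ 0.476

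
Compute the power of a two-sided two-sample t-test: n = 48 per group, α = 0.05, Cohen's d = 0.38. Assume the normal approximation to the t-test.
Power ≈ 0.46

Power calculation (two-sample t-test, normal approximation):
z_β = d · √(n/2) - z_{α/2}
z_β = 0.38 · √(48/2) - 1.960
z_β = 0.38 · 4.899 - 1.960
z_β = -0.098

Power = Φ(z_β) = Φ(-0.098) ≈ 0.461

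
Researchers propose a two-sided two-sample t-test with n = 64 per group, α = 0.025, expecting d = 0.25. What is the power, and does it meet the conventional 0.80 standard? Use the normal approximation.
Power ≈ 0.20; the study is underpowered (power < 0.80)

Power calculation (two-sample t-test, normal approximation):
z_β = d · √(n/2) - z_{α/2}
z_β = 0.25 · √(64/2) - 2.241
z_β = 0.25 · 5.657 - 2.241
z_β = -0.827

Power = Φ(z_β) = Φ(-0.827) ≈ 0.204

Effect size d = 0.25 is small by Cohen's convention (0.2/0.5/0.8).

Threshold: power ≥ 0.80 is conventionally adequate.
Power ≈ 0.20 → the study is underpowered (power < 0.80).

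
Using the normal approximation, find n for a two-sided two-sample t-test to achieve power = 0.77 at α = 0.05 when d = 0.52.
n = 54 per group

Sample size formula (two-sample t-test, normal approximation):
n = 2 · ((z_{α/2} + z_β) / d)²

z_{α/2} = 1.960 (for α = 0.05, two-sided)
z_β = 0.739 (for power = 0.77)
d = 0.52

n = 2 · ((1.960 + 0.739) / 0.52)²
n = 2 · (5.190)²
n ≈ 53.87
Round up to the next whole number: n = 54 per group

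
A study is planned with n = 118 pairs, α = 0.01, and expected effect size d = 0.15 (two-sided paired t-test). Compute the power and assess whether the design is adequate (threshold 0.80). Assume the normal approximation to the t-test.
Power ≈ 0.17; the study is underpowered (power < 0.80)

Power calculation (paired t-test, normal approximation):
z_β = d · √n - z_{α/2}
z_β = 0.15 · √118 - 2.576
z_β = 0.15 · 10.863 - 2.576
z_β = -0.946

Power = Φ(z_β) = Φ(-0.946) ≈ 0.172

Effect size d = 0.15 is very small by Cohen's convention (0.2/0.5/0.8).

Threshold: power ≥ 0.80 is conventionally adequate.
Power ≈ 0.17 → the study is underpowered (power < 0.80).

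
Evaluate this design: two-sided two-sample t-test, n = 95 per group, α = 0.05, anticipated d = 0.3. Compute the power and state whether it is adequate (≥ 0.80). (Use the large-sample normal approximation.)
Power ≈ 0.54; the study is underpowered (power < 0.80)

Power calculation (two-sample t-test, normal approximation):
z_β = d · √(n/2) - z_{α/2}
z_β = 0.3 · √(95/2) - 1.960
z_β = 0.3 · 6.892 - 1.960
z_β = 0.108

Power = Φ(z_β) = Φ(0.108) ≈ 0.543

Effect size d = 0.3 is small by Cohen's convention (0.2/0.5/0.8).

Threshold: power ≥ 0.80 is conventionally adequate.
Power ≈ 0.54 → the study is underpowered (power < 0.80).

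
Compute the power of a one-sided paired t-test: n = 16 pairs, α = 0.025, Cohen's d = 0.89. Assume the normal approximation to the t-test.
Power ≈ 0.95

Power calculation (paired t-test, normal approximation):
z_β = d · √n - z_α
z_β = 0.89 · √16 - 1.960
z_β = 0.89 · 4.000 - 1.960
z_β = 1.600

Power = Φ(z_β) = Φ(1.600) ≈ 0.945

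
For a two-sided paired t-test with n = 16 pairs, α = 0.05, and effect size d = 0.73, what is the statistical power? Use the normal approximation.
Power ≈ 0.83

Power calculation (paired t-test, normal approximation):
z_β = d · √n - z_{α/2}
z_β = 0.73 · √16 - 1.960
z_β = 0.73 · 4.000 - 1.960
z_β = 0.960

Power = Φ(z_β) = Φ(0.960) ≈ 0.831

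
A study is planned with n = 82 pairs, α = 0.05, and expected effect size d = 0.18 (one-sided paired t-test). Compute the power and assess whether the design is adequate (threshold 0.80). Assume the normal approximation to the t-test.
Power ≈ 0.49; the study is underpowered (power < 0.80)

Power calculation (paired t-test, normal approximation):
z_β = d · √n - z_α
z_β = 0.18 · √82 - 1.645
z_β = 0.18 · 9.055 - 1.645
z_β = -0.015

Power = Φ(z_β) = Φ(-0.015) ≈ 0.494

Effect size d = 0.18 is very small by Cohen's convention (0.2/0.5/0.8).

Threshold: power ≥ 0.80 is conventionally adequate.
Power ≈ 0.49 → the study is underpowered (power < 0.80).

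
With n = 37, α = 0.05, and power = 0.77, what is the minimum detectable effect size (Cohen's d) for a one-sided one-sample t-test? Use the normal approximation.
d ≈ 0.39

Minimum detectable effect (one-sample t-test, normal approximation):
d = (z_α + z_β) / √n
d = (1.645 + 0.739) / √37
d = 2.384 / 6.083
d ≈ 0.39

By Cohen's convention (0.2 small / 0.5 medium / 0.8 large): small effect.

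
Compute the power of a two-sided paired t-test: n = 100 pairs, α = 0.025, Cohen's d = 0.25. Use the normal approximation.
Power ≈ 0.60

Power calculation (paired t-test, normal approximation):
z_β = d · √n - z_{α/2}
z_β = 0.25 · √100 - 2.241
z_β = 0.25 · 10.000 - 2.241
z_β = 0.259

Power = Φ(z_β) = Φ(0.259) ≈ 0.602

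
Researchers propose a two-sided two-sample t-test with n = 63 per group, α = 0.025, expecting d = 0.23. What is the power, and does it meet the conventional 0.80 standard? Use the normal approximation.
Power ≈ 0.17; the study is underpowered (power < 0.80)

Power calculation (two-sample t-test, normal approximation):
z_β = d · √(n/2) - z_{α/2}
z_β = 0.23 · √(63/2) - 2.241
z_β = 0.23 · 5.612 - 2.241
z_β = -0.951

Power = Φ(z_β) = Φ(-0.951) ≈ 0.171

Effect size d = 0.23 is small by Cohen's convention (0.2/0.5/0.8).

Threshold: power ≥ 0.80 is conventionally adequate.
Power ≈ 0.17 → the study is underpowered (power < 0.80).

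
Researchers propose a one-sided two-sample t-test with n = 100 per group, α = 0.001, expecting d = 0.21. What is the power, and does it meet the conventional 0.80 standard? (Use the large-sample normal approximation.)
Power ≈ 0.05; the study is underpowered (power < 0.80)

Power calculation (two-sample t-test, normal approximation):
z_β = d · √(n/2) - z_α
z_β = 0.21 · √(100/2) - 3.090
z_β = 0.21 · 7.071 - 3.090
z_β = -1.605

Power = Φ(z_β) = Φ(-1.605) ≈ 0.054

Effect size d = 0.21 is small by Cohen's convention (0.2/0.5/0.8).

Threshold: power ≥ 0.80 is conventionally adequate.
Power ≈ 0.05 → the study is underpowered (power < 0.80).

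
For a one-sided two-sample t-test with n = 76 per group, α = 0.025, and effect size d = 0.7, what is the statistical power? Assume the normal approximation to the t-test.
Power ≈ 0.99

Power calculation (two-sample t-test, normal approximation):
z_β = d · √(n/2) - z_α
z_β = 0.7 · √(76/2) - 1.960
z_β = 0.7 · 6.164 - 1.960
z_β = 2.355

Power = Φ(z_β) = Φ(2.355) ≈ 0.991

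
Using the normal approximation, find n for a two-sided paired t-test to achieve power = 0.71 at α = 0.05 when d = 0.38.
n = 44 pairs

Sample size formula (paired t-test, normal approximation):
n = ((z_{α/2} + z_β) / d)²

z_{α/2} = 1.960 (for α = 0.05, two-sided)
z_β = 0.553 (for power = 0.71)
d = 0.38

n = ((1.960 + 0.553) / 0.38)²
n = (6.613)²
n ≈ 43.73
Round up to the next whole number: n = 44 pairs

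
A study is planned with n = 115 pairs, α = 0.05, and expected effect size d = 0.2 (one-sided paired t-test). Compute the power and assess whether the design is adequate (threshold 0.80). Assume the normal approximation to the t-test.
Power ≈ 0.69; the study is underpowered (power < 0.80)

Power calculation (paired t-test, normal approximation):
z_β = d · √n - z_α
z_β = 0.2 · √115 - 1.645
z_β = 0.2 · 10.724 - 1.645
z_β = 0.500

Power = Φ(z_β) = Φ(0.500) ≈ 0.691

Effect size d = 0.2 is small by Cohen's convention (0.2/0.5/0.8).

Threshold: power ≥ 0.80 is conventionally adequate.
Power ≈ 0.69 → the study is underpowered (power < 0.80).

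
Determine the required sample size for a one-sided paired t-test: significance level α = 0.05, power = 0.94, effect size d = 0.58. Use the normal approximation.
n = 31 pairs

Sample size formula (paired t-test, normal approximation):
n = ((z_α + z_β) / d)²

z_α = 1.645 (for α = 0.05, one-sided)
z_β = 1.555 (for power = 0.94)
d = 0.58

n = ((1.645 + 1.555) / 0.58)²
n = (5.517)²
n ≈ 30.44
Round up to the next whole number: n = 31 pairs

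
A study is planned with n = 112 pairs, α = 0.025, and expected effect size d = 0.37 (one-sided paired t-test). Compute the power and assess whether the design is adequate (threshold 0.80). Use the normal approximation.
Power ≈ 0.97; the study is adequately powered (power ≥ 0.80)

Power calculation (paired t-test, normal approximation):
z_β = d · √n - z_α
z_β = 0.37 · √112 - 1.960
z_β = 0.37 · 10.583 - 1.960
z_β = 1.956

Power = Φ(z_β) = Φ(1.956) ≈ 0.975

Effect size d = 0.37 is small by Cohen's convention (0.2/0.5/0.8).

Threshold: power ≥ 0.80 is conventionally adequate.
Power ≈ 0.97 → the study is adequately powered (power ≥ 0.80).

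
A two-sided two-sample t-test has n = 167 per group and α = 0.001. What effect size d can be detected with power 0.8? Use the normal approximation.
d ≈ 0.45

Minimum detectable effect (two-sample t-test, normal approximation):
d = (z_{α/2} + z_β) / √(n/2)
d = (3.291 + 0.842) / √(167/2)
d = 4.132 / 9.138
d ≈ 0.45

By Cohen's convention (0.2 small / 0.5 medium / 0.8 large): small effect.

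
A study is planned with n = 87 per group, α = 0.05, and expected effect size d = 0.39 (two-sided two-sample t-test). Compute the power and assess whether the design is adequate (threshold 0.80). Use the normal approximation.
Power ≈ 0.73; the study is underpowered (power < 0.80)

Power calculation (two-sample t-test, normal approximation):
z_β = d · √(n/2) - z_{α/2}
z_β = 0.39 · √(87/2) - 1.960
z_β = 0.39 · 6.595 - 1.960
z_β = 0.612

Power = Φ(z_β) = Φ(0.612) ≈ 0.730

Effect size d = 0.39 is small by Cohen's convention (0.2/0.5/0.8).

Threshold: power ≥ 0.80 is conventionally adequate.
Power ≈ 0.73 → the study is underpowered (power < 0.80).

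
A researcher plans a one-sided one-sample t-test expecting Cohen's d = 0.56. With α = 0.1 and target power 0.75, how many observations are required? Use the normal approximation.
n = 13

Sample size formula (one-sample t-test, normal approximation):
n = ((z_α + z_β) / d)²

z_α = 1.282 (for α = 0.1, one-sided)
z_β = 0.674 (for power = 0.75)
d = 0.56

n = ((1.282 + 0.674) / 0.56)²
n = (3.493)²
n ≈ 12.20
Round up to the next whole number: n = 13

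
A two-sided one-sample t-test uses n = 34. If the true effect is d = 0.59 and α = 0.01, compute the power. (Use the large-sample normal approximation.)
Power ≈ 0.81

Power calculation (one-sample t-test, normal approximation):
z_β = d · √n - z_{α/2}
z_β = 0.59 · √34 - 2.576
z_β = 0.59 · 5.831 - 2.576
z_β = 0.864

Power = Φ(z_β) = Φ(0.864) ≈ 0.806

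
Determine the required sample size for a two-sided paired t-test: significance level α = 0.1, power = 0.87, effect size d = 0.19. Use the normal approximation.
n = 213 pairs

Sample size formula (paired t-test, normal approximation):
n = ((z_{α/2} + z_β) / d)²

z_{α/2} = 1.645 (for α = 0.1, two-sided)
z_β = 1.126 (for power = 0.87)
d = 0.19

n = ((1.645 + 1.126) / 0.19)²
n = (14.584)²
n ≈ 212.69
Round up to the next whole number: n = 213 pairs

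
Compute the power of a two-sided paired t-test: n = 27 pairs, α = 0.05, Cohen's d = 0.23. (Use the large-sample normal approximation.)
Power ≈ 0.22

Power calculation (paired t-test, normal approximation):
z_β = d · √n - z_{α/2}
z_β = 0.23 · √27 - 1.960
z_β = 0.23 · 5.196 - 1.960
z_β = -0.765

Power = Φ(z_β) = Φ(-0.765) ≈ 0.222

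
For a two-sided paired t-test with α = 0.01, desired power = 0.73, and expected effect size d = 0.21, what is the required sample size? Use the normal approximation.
n = 231 pairs

Sample size formula (paired t-test, normal approximation):
n = ((z_{α/2} + z_β) / d)²

z_{α/2} = 2.576 (for α = 0.01, two-sided)
z_β = 0.613 (for power = 0.73)
d = 0.21

n = ((2.576 + 0.613) / 0.21)²
n = (15.186)²
n ≈ 230.61
Round up to the next whole number: n = 231 pairs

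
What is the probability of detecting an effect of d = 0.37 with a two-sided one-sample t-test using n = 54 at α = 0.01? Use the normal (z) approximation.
Power ≈ 0.56

Power calculation (one-sample t-test, normal approximation):
z_β = d · √n - z_{α/2}
z_β = 0.37 · √54 - 2.576
z_β = 0.37 · 7.348 - 2.576
z_β = 0.143

Power = Φ(z_β) = Φ(0.143) ≈ 0.557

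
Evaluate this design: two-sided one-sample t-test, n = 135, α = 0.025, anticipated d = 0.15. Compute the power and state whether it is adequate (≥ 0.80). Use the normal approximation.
Power ≈ 0.31; the study is underpowered (power < 0.80)

Power calculation (one-sample t-test, normal approximation):
z_β = d · √n - z_{α/2}
z_β = 0.15 · √135 - 2.241
z_β = 0.15 · 11.619 - 2.241
z_β = -0.499

Power = Φ(z_β) = Φ(-0.499) ≈ 0.309

Effect size d = 0.15 is very small by Cohen's convention (0.2/0.5/0.8).

Threshold: power ≥ 0.80 is conventionally adequate.
Power ≈ 0.31 → the study is underpowered (power < 0.80).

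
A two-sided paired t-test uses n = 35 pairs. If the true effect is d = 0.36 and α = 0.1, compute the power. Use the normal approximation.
Power ≈ 0.69

Power calculation (paired t-test, normal approximation):
z_β = d · √n - z_{α/2}
z_β = 0.36 · √35 - 1.645
z_β = 0.36 · 5.916 - 1.645
z_β = 0.485

Power = Φ(z_β) = Φ(0.485) ≈ 0.686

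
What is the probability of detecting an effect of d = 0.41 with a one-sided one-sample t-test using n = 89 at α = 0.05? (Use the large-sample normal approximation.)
Power ≈ 0.99

Power calculation (one-sample t-test, normal approximation):
z_β = d · √n - z_α
z_β = 0.41 · √89 - 1.645
z_β = 0.41 · 9.434 - 1.645
z_β = 2.223

Power = Φ(z_β) = Φ(2.223) ≈ 0.987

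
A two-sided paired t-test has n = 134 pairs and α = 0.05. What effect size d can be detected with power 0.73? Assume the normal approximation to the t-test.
d ≈ 0.22

Minimum detectable effect (paired t-test, normal approximation):
d = (z_{α/2} + z_β) / √n
d = (1.960 + 0.613) / √134
d = 2.573 / 11.576
d ≈ 0.22

By Cohen's convention (0.2 small / 0.5 medium / 0.8 large): small effect.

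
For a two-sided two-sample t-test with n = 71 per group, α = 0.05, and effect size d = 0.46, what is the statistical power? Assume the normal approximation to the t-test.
Power ≈ 0.78

Power calculation (two-sample t-test, normal approximation):
z_β = d · √(n/2) - z_{α/2}
z_β = 0.46 · √(71/2) - 1.960
z_β = 0.46 · 5.958 - 1.960
z_β = 0.781

Power = Φ(z_β) = Φ(0.781) ≈ 0.783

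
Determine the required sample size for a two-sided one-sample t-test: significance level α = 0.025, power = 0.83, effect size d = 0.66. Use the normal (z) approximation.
n = 24

Sample size formula (one-sample t-test, normal approximation):
n = ((z_{α/2} + z_β) / d)²

z_{α/2} = 2.241 (for α = 0.025, two-sided)
z_β = 0.954 (for power = 0.83)
d = 0.66

n = ((2.241 + 0.954) / 0.66)²
n = (4.841)²
n ≈ 23.44
Round up to the next whole number: n = 24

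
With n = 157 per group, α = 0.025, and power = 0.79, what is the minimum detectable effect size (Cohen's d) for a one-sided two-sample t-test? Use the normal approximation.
d ≈ 0.31

Minimum detectable effect (two-sample t-test, normal approximation):
d = (z_α + z_β) / √(n/2)
d = (1.960 + 0.806) / √(157/2)
d = 2.766 / 8.860
d ≈ 0.31

By Cohen's convention (0.2 small / 0.5 medium / 0.8 large): small effect.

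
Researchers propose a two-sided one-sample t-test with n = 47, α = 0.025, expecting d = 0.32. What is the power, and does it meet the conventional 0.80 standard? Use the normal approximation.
Power ≈ 0.48; the study is underpowered (power < 0.80)

Power calculation (one-sample t-test, normal approximation):
z_β = d · √n - z_{α/2}
z_β = 0.32 · √47 - 2.241
z_β = 0.32 · 6.856 - 2.241
z_β = -0.048

Power = Φ(z_β) = Φ(-0.048) ≈ 0.481

Effect size d = 0.32 is small by Cohen's convention (0.2/0.5/0.8).

Threshold: power ≥ 0.80 is conventionally adequate.
Power ≈ 0.48 → the study is underpowered (power < 0.80).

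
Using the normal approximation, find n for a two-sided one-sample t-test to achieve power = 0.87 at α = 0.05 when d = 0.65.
n = 23

Sample size formula (one-sample t-test, normal approximation):
n = ((z_{α/2} + z_β) / d)²

z_{α/2} = 1.960 (for α = 0.05, two-sided)
z_β = 1.126 (for power = 0.87)
d = 0.65

n = ((1.960 + 1.126) / 0.65)²
n = (4.748)²
n ≈ 22.54
Round up to the next whole number: n = 23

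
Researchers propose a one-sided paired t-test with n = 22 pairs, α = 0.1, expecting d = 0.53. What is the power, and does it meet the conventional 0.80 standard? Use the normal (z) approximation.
Power ≈ 0.89; the study is adequately powered (power ≥ 0.80)

Power calculation (paired t-test, normal approximation):
z_β = d · √n - z_α
z_β = 0.53 · √22 - 1.282
z_β = 0.53 · 4.690 - 1.282
z_β = 1.204

Power = Φ(z_β) = Φ(1.204) ≈ 0.886

Effect size d = 0.53 is medium by Cohen's convention (0.2/0.5/0.8).

Threshold: power ≥ 0.80 is conventionally adequate.
Power ≈ 0.89 → the study is adequately powered (power ≥ 0.80).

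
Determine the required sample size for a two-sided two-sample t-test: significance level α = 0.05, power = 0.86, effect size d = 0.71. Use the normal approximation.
n = 37 per group

Sample size formula (two-sample t-test, normal approximation):
n = 2 · ((z_{α/2} + z_β) / d)²

z_{α/2} = 1.960 (for α = 0.05, two-sided)
z_β = 1.080 (for power = 0.86)
d = 0.71

n = 2 · ((1.960 + 1.080) / 0.71)²
n = 2 · (4.282)²
n ≈ 36.67
Round up to the next whole number: n = 37 per group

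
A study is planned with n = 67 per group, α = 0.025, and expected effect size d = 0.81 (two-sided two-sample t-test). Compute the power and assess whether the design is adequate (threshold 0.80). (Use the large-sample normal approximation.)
Power ≈ 0.99; the study is adequately powered (power ≥ 0.80)

Power calculation (two-sample t-test, normal approximation):
z_β = d · √(n/2) - z_{α/2}
z_β = 0.81 · √(67/2) - 2.241
z_β = 0.81 · 5.788 - 2.241
z_β = 2.447

Power = Φ(z_β) = Φ(2.447) ≈ 0.993

Effect size d = 0.81 is large by Cohen's convention (0.2/0.5/0.8).

Threshold: power ≥ 0.80 is conventionally adequate.
Power ≈ 0.99 → the study is adequately powered (power ≥ 0.80).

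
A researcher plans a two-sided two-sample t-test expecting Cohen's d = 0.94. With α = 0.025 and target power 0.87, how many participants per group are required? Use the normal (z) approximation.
n = 26 per group

Sample size formula (two-sample t-test, normal approximation):
n = 2 · ((z_{α/2} + z_β) / d)²

z_{α/2} = 2.241 (for α = 0.025, two-sided)
z_β = 1.126 (for power = 0.87)
d = 0.94

n = 2 · ((2.241 + 1.126) / 0.94)²
n = 2 · (3.582)²
n ≈ 25.66
Round up to the next whole number: n = 26 per group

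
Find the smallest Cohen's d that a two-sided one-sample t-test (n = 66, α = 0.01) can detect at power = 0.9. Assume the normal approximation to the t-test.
d ≈ 0.47

Minimum detectable effect (one-sample t-test, normal approximation):
d = (z_{α/2} + z_β) / √n
d = (2.576 + 1.282) / √66
d = 3.857 / 8.124
d ≈ 0.47

By Cohen's convention (0.2 small / 0.5 medium / 0.8 large): small effect.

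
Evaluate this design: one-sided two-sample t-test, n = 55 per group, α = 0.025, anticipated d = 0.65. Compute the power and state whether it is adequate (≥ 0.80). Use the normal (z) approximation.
Power ≈ 0.93; the study is adequately powered (power ≥ 0.80)

Power calculation (two-sample t-test, normal approximation):
z_β = d · √(n/2) - z_α
z_β = 0.65 · √(55/2) - 1.960
z_β = 0.65 · 5.244 - 1.960
z_β = 1.449

Power = Φ(z_β) = Φ(1.449) ≈ 0.926

Effect size d = 0.65 is medium by Cohen's convention (0.2/0.5/0.8).

Threshold: power ≥ 0.80 is conventionally adequate.
Power ≈ 0.93 → the study is adequately powered (power ≥ 0.80).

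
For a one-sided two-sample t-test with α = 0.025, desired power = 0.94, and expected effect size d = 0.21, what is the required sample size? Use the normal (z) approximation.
n = 561 per group

Sample size formula (two-sample t-test, normal approximation):
n = 2 · ((z_α + z_β) / d)²

z_α = 1.960 (for α = 0.025, one-sided)
z_β = 1.555 (for power = 0.94)
d = 0.21

n = 2 · ((1.960 + 1.555) / 0.21)²
n = 2 · (16.738)²
n ≈ 560.32
Round up to the next whole number: n = 561 per group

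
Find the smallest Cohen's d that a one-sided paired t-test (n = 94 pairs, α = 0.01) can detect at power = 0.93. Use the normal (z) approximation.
d ≈ 0.39

Minimum detectable effect (paired t-test, normal approximation):
d = (z_α + z_β) / √n
d = (2.326 + 1.476) / √94
d = 3.802 / 9.695
d ≈ 0.39

By Cohen's convention (0.2 small / 0.5 medium / 0.8 large): small effect.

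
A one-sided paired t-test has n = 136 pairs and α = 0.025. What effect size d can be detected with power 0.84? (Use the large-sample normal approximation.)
d ≈ 0.25

Minimum detectable effect (paired t-test, normal approximation):
d = (z_α + z_β) / √n
d = (1.960 + 0.994) / √136
d = 2.954 / 11.662
d ≈ 0.25

By Cohen's convention (0.2 small / 0.5 medium / 0.8 large): small effect.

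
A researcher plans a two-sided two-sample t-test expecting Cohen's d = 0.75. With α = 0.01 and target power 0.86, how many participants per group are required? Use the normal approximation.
n = 48 per group

Sample size formula (two-sample t-test, normal approximation):
n = 2 · ((z_{α/2} + z_β) / d)²

z_{α/2} = 2.576 (for α = 0.01, two-sided)
z_β = 1.080 (for power = 0.86)
d = 0.75

n = 2 · ((2.576 + 1.080) / 0.75)²
n = 2 · (4.875)²
n ≈ 47.53
Round up to the next whole number: n = 48 per group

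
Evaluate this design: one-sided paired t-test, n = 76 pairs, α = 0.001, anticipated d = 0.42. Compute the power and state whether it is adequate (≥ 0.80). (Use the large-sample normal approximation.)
Power ≈ 0.72; the study is underpowered (power < 0.80)

Power calculation (paired t-test, normal approximation):
z_β = d · √n - z_α
z_β = 0.42 · √76 - 3.090
z_β = 0.42 · 8.718 - 3.090
z_β = 0.571

Power = Φ(z_β) = Φ(0.571) ≈ 0.716

Effect size d = 0.42 is small by Cohen's convention (0.2/0.5/0.8).

Threshold: power ≥ 0.80 is conventionally adequate.
Power ≈ 0.72 → the study is underpowered (power < 0.80).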